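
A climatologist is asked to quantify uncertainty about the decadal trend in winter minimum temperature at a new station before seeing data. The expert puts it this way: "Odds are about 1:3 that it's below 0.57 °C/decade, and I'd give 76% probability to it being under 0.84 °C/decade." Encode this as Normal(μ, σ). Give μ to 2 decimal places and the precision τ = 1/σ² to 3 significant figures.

μ = 0.70, τ = 26.2

For Normal(μ,σ), the p-quantile is μ + z_p·σ. Here z_{0.25} = -0.6745, z_{0.76} = 0.7063.
So 0.57 = μ − 0.6745σ and 0.84 = μ + 0.7063σ.
Subtracting: σ = (0.84 − 0.57)/(0.7063 − (-0.6745)) = 0.20.
Then μ = 0.57 − (-0.6745)·0.20 = 0.70.
Precision τ = 1/σ² = 1/0.1955² = 26.2.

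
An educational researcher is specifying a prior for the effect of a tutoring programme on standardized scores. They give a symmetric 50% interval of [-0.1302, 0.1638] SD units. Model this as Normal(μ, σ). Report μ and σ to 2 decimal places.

μ = 0.02, σ = 0.22

A symmetric 50% interval runs μ ± z·σ with z = 0.6745.
Half-width = 0.147, so σ = 0.147/0.6745 = 0.22.
μ is the interval midpoint, 0.02.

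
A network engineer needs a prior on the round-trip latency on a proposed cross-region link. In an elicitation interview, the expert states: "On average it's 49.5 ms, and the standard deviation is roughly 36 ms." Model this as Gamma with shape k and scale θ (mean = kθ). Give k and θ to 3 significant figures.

k ≈ 1.89, θ ≈ 26.2

For Gamma(k, scale θ): mean = kθ, variance = kθ², so CV = 1/√k.
CV = SD/mean = 36/49.5 = 0.7273, hence k = 1/CV² = 1.89.
Then θ = mean/k = 49.5/1.89 = 26.2.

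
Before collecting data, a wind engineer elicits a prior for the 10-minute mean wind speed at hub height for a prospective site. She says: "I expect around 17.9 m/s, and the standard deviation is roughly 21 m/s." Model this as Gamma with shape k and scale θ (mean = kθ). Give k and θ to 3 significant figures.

k ≈ 0.727, θ ≈ 24.6

For Gamma(k, scale θ): mean = kθ, variance = kθ², so CV = 1/√k.
CV = SD/mean = 21/17.9 = 1.173, hence k = 1/CV² = 0.727.
Then θ = mean/k = 17.9/0.727 = 24.6.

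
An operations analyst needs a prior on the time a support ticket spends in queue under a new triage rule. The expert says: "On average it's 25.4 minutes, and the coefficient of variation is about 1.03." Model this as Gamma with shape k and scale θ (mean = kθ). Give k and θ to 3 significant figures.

For Gamma(k, scale θ): mean = kθ, variance = kθ², so CV = 1/√k.
CV = 1.03, hence k = 1/CV² = 0.943.
Then θ = mean/k = 25.4/0.943 = 26.9.

k ≈ 0.943, θ ≈ 26.9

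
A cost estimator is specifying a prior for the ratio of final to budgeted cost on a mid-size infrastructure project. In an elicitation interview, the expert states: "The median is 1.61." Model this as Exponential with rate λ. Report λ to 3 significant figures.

λ ≈ 0.431

Exponential median = ln 2 / λ, so λ = ln 2 / 1.61 = 0.431.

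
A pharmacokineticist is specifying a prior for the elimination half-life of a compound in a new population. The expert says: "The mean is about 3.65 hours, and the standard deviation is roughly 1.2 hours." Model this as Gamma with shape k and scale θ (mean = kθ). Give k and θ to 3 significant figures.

k ≈ 9.25, θ ≈ 0.395

For Gamma(k, scale θ): mean = kθ, variance = kθ², so CV = 1/√k.
CV = SD/mean = 1.2/3.65 = 0.3288, hence k = 1/CV² = 9.25.
Then θ = mean/k = 3.65/9.25 = 0.395.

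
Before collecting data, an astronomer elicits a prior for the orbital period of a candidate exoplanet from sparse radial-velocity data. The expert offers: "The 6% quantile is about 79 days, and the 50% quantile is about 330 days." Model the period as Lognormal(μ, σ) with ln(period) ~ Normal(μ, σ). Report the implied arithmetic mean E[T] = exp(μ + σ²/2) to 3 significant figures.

E[T] ≈ 504 days

If T ~ Lognormal(μ,σ) then ln T ~ Normal(μ,σ), so the p-quantile of ln T is μ + z_p·σ.
ln(79) = 4.369 and ln(330) = 5.799; z_{0.06} = -1.555, z_{0.5} = 0.
σ = (5.799 − 4.369)/(0 − (-1.555)) = 0.920.
μ = 4.369 − (-1.555)·0.920 = 5.799.
E[T] = exp(μ + σ²/2) = exp(5.799 + 0.4228) = 504 days.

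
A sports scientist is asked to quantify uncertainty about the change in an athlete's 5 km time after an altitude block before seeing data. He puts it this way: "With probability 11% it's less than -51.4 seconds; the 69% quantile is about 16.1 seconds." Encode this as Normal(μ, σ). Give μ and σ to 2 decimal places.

μ = -3.33, σ = 39.19

The p-quantile of Normal(μ,σ) is μ + z_p·σ, with z_{0.11} = -1.227 and z_{0.69} = 0.4959.
Eliminate σ: μ = (z₂·x₁ − z₁·x₂)/(z₂ − z₁) = (0.4959·-51.4 − (-1.227)·16.1)/1.722 = -3.33.
Then σ = (x₂ − x₁)/(z₂ − z₁) = (16.1 − -51.4)/1.722 = 39.19.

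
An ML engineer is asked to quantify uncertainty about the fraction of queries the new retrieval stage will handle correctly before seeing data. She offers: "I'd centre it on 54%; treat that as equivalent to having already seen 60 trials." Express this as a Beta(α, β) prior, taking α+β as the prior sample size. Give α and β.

Under the effective-sample-size interpretation, Beta(α, β) has prior mean α/(α+β) and prior sample size α+β.
So α+β = 60 and α/(α+β) = 0.54, giving α = 0.54·60 = 32.4 and β = 60 − 32.4 = 27.6.

α = 32.4, β = 27.6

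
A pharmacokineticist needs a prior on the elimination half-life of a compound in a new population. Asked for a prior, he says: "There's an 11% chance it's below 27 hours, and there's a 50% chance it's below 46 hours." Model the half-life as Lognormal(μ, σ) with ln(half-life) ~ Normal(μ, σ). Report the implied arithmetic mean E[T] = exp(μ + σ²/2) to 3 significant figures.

If T ~ Lognormal(μ,σ) then ln T ~ Normal(μ,σ), so the p-quantile of ln T is μ + z_p·σ.
ln(27) = 3.296 and ln(46) = 3.829; z_{0.11} = -1.227, z_{0.5} = 0.
σ = (3.829 − 3.296)/(0 − (-1.227)) = 0.434.
μ = 3.296 − (-1.227)·0.434 = 3.829.
E[T] = exp(μ + σ²/2) = exp(3.829 + 0.0944) = 50.6 hours.

E[T] ≈ 50.6 hours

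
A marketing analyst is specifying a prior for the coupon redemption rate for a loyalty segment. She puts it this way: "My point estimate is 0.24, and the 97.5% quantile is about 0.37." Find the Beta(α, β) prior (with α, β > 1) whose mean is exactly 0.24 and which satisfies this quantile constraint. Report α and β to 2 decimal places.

α ≈ 11.35, β ≈ 35.93

With mean 0.24 fixed, write α = 0.24s, β = 0.76s where s = α+β.
Need P(θ < 0.37) = 0.975 under Beta(0.24s, 0.76s). Normal approximation: (q−m)/√(m(1−m)/s) ≈ z_{0.975} = 1.96, so s ≈ 0.24·0.76·(1.96)²/(0.37−0.24)² = 41.5.
At s = 41.5: P(θ<0.37) ≈ 0.967. Adjusting to match 0.975 gives s ≈ 47.28.
So α = 0.24·47.28 ≈ 11.35, β = 0.76·47.28 ≈ 35.93.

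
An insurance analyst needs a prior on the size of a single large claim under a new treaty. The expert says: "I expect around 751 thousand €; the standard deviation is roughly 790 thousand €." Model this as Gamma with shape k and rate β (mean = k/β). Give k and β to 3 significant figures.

For Gamma(k, rate β): mean = k/β, variance = k/β², so CV = 1/√k.
CV = SD/mean = 790/751 = 1.052, hence k = 1/CV² = 0.904.
Then β = k/mean = 0.904/751 = 0.0012.

k ≈ 0.904, β ≈ 0.0012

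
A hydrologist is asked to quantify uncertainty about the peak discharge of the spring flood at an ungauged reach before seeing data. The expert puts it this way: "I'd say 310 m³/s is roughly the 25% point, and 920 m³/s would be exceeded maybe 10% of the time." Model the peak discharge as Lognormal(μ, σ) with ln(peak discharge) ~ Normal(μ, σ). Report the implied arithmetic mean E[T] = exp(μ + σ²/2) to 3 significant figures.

If T ~ Lognormal(μ,σ) then ln T ~ Normal(μ,σ), so the p-quantile of ln T is μ + z_p·σ.
ln(310) = 5.737 and ln(920) = 6.824; z_{0.25} = -0.6745, z_{0.9} = 1.282.
σ = (6.824 − 5.737)/(1.282 − (-0.6745)) = 0.556.
μ = 5.737 − (-0.6745)·0.556 = 6.112.
E[T] = exp(μ + σ²/2) = exp(6.112 + 0.1546) = 527 m³/s.

E[T] ≈ 527 m³/s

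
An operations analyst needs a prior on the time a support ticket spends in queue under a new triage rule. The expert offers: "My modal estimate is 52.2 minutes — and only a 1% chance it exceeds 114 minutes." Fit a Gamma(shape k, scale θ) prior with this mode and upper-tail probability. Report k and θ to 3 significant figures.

Gamma(k,θ) with k>1 has mode (k−1)θ, so θ = 52.2/(k−1).
Need P(X < 114) = 0.99 with θ tied to k this way. Start at k = 2, θ = 52.2: P(X<114) ≈ 0.641.
Too low — raise k to concentrate. Iterating converges to k ≈ 8.91.
Then θ = 52.2/(8.91−1) ≈ 6.6.

k ≈ 8.91, θ ≈ 6.6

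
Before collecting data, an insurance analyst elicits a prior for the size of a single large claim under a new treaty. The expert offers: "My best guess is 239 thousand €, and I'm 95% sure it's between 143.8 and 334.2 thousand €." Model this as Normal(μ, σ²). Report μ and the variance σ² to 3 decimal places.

μ = 239.000, σ² = 2359.270

A symmetric 95% interval runs μ ± z·σ with z = 1.96.
Half-width = 95.2, so σ = 95.2/1.96 = 48.5723 and σ² = 2359.270.
μ is the stated best guess, 239.000.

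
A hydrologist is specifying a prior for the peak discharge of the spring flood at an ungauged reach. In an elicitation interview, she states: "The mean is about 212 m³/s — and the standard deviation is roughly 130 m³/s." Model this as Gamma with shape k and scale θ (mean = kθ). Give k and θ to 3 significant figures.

k ≈ 2.66, θ ≈ 79.7

For Gamma(k, scale θ): mean = kθ, variance = kθ², so CV = 1/√k.
CV = SD/mean = 130/212 = 0.6132, hence k = 1/CV² = 2.66.
Then θ = mean/k = 212/2.66 = 79.7.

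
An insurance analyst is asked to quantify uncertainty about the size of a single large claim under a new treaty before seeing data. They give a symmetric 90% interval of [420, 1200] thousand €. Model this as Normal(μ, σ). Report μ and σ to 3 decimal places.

A symmetric 90% interval runs μ ± z·σ with z = 1.645.
Half-width = 390, so σ = 390/1.645 = 237.103.
μ is the interval midpoint, 810.000.

μ = 810.000, σ = 237.103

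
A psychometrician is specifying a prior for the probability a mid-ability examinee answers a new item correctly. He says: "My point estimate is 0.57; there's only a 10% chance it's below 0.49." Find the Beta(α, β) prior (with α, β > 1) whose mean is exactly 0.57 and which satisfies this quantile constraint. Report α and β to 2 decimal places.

With mean 0.57 fixed, write α = 0.57s, β = 0.43s where s = α+β.
Need P(θ < 0.49) = 0.1 under Beta(0.57s, 0.43s). Normal approximation: (q−m)/√(m(1−m)/s) ≈ z_{0.1} = -1.28, so s ≈ 0.57·0.43·(-1.28)²/(0.49−0.57)² = 62.9.
At s = 62.9: P(θ<0.49) ≈ 0.101. Adjusting to match 0.1 gives s ≈ 63.31.
So α = 0.57·63.31 ≈ 36.09, β = 0.43·63.31 ≈ 27.23.

α ≈ 36.09, β ≈ 27.23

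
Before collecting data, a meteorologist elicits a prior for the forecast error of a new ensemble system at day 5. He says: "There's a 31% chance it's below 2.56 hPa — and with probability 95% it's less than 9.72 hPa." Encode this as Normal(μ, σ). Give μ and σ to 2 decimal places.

μ = 4.22, σ = 3.34

The p-quantile of Normal(μ,σ) is μ + z_p·σ, with z_{0.31} = -0.4959 and z_{0.95} = 1.645.
Eliminate σ: μ = (z₂·x₁ − z₁·x₂)/(z₂ − z₁) = (1.645·2.56 − (-0.4959)·9.72)/2.141 = 4.22.
Then σ = (x₂ − x₁)/(z₂ − z₁) = (9.72 − 2.56)/2.141 = 3.34.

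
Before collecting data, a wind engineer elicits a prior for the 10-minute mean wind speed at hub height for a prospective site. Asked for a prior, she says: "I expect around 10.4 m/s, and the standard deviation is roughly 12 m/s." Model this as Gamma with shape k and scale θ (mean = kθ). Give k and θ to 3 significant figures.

k ≈ 0.751, θ ≈ 13.8

For Gamma(k, scale θ): mean = kθ, variance = kθ², so CV = 1/√k.
CV = SD/mean = 12/10.4 = 1.154, hence k = 1/CV² = 0.751.
Then θ = mean/k = 10.4/0.751 = 13.8.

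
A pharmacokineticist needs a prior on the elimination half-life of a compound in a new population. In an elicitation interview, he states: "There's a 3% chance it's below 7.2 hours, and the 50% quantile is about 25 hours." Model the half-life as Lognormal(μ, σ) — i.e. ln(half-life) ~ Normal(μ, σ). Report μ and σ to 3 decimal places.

μ ≈ 3.219, σ ≈ 0.662

If T ~ Lognormal(μ,σ) then ln T ~ Normal(μ,σ), so the p-quantile of ln T is μ + z_p·σ.
ln(7.2) = 1.974 and ln(25) = 3.219; z_{0.03} = -1.881, z_{0.5} = 0.
σ = (3.219 − 1.974)/(0 − (-1.881)) = 0.662.
μ = 1.974 − (-1.881)·0.662 = 3.219.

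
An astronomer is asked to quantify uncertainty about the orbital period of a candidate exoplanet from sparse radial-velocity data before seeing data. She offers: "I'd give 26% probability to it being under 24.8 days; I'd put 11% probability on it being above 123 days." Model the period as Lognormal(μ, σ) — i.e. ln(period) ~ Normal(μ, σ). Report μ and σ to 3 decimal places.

μ ≈ 3.762, σ ≈ 0.856

If T ~ Lognormal(μ,σ) then ln T ~ Normal(μ,σ), so the p-quantile of ln T is μ + z_p·σ.
ln(24.8) = 3.211 and ln(123) = 4.812; z_{0.26} = -0.6433, z_{0.89} = 1.227.
σ = (4.812 − 3.211)/(1.227 − (-0.6433)) = 0.856.
μ = 3.211 − (-0.6433)·0.856 = 3.762.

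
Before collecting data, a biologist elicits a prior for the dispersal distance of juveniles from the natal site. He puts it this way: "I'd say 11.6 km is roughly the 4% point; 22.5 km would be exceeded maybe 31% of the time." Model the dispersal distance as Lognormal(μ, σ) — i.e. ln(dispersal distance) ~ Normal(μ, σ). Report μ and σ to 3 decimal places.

μ ≈ 2.967, σ ≈ 0.295

If T ~ Lognormal(μ,σ) then ln T ~ Normal(μ,σ), so the p-quantile of ln T is μ + z_p·σ.
ln(11.6) = 2.451 and ln(22.5) = 3.114; z_{0.04} = -1.751, z_{0.69} = 0.4959.
σ = (3.114 − 2.451)/(0.4959 − (-1.751)) = 0.295.
μ = 2.451 − (-1.751)·0.295 = 2.967.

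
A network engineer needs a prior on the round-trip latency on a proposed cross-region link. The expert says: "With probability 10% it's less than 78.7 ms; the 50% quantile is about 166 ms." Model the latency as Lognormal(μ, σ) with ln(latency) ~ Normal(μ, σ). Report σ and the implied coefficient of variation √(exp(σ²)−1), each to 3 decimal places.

σ ≈ 0.582, CV ≈ 0.635

If T ~ Lognormal(μ,σ) then ln T ~ Normal(μ,σ), so the p-quantile of ln T is μ + z_p·σ.
ln(78.7) = 4.366 and ln(166) = 5.112; z_{0.1} = -1.282, z_{0.5} = 0.
σ = (5.112 − 4.366)/(0 − (-1.282)) = 0.582.
μ = 4.366 − (-1.282)·0.582 = 5.112.
CV = √(exp(σ²)−1) = √(exp(0.3392)−1) = 0.635.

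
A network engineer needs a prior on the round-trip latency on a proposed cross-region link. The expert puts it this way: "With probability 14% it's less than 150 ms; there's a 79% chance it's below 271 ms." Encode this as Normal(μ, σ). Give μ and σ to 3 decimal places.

μ = 219.283, σ = 64.132

For Normal(μ,σ), the p-quantile is μ + z_p·σ. Here z_{0.14} = -1.08, z_{0.79} = 0.8064.
So 150 = μ − 1.08σ and 271 = μ + 0.8064σ.
Subtracting: σ = (271 − 150)/(0.8064 − (-1.08)) = 64.132.
Then μ = 150 − (-1.08)·64.132 = 219.283.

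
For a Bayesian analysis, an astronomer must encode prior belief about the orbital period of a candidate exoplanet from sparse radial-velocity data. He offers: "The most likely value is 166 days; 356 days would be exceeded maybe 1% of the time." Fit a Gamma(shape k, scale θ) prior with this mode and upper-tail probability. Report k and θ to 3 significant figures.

Gamma(k,θ) with k>1 has mode (k−1)θ, so θ = 166/(k−1).
Need P(X < 356) = 0.99 with θ tied to k this way. Start at k = 2, θ = 166: P(X<356) ≈ 0.632.
Too low — raise k to concentrate. Iterating converges to k ≈ 9.32.
Then θ = 166/(9.32−1) ≈ 19.9.

k ≈ 9.32, θ ≈ 19.9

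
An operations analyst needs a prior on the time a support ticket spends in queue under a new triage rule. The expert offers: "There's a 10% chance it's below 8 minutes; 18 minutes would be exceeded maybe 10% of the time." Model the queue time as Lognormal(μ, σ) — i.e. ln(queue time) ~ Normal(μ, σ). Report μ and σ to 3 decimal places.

If T ~ Lognormal(μ,σ) then ln T ~ Normal(μ,σ), so the p-quantile of ln T is μ + z_p·σ.
ln(8) = 2.079 and ln(18) = 2.89; z_{0.1} = -1.282, z_{0.9} = 1.282.
σ = (2.89 − 2.079)/(1.282 − (-1.282)) = 0.316.
μ = 2.079 − (-1.282)·0.316 = 2.485.

μ ≈ 2.485, σ ≈ 0.316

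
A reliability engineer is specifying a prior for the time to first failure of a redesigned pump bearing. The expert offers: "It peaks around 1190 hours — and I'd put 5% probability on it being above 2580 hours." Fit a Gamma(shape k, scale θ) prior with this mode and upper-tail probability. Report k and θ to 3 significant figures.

Gamma(k,θ) with k>1 has mode (k−1)θ, so θ = 1190/(k−1).
Need P(X < 2580) = 0.95 with θ tied to k this way. Start at k = 2, θ = 1190: P(X<2580) ≈ 0.638.
Too low — raise k to concentrate. Iterating converges to k ≈ 5.6.
Then θ = 1190/(5.6−1) ≈ 259.

k ≈ 5.6, θ ≈ 259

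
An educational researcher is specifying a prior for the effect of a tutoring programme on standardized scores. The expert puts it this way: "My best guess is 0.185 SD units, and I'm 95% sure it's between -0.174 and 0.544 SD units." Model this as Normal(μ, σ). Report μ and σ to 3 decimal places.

μ = 0.185, σ = 0.183

A symmetric 95% interval runs μ ± z·σ with z = 1.96.
Half-width = 0.359, so σ = 0.359/1.96 = 0.183.
μ is the stated best guess, 0.185.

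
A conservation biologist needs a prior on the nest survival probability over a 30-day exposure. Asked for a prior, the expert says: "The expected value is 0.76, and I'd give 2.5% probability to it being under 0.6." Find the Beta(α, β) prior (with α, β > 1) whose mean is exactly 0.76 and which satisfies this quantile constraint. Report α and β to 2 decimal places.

With mean 0.76 fixed, write α = 0.76s, β = 0.24s where s = α+β.
Need P(θ < 0.6) = 0.025 under Beta(0.76s, 0.24s). Normal approximation: (q−m)/√(m(1−m)/s) ≈ z_{0.025} = -1.96, so s ≈ 0.76·0.24·(-1.96)²/(0.6−0.76)² = 27.4.
At s = 27.4: P(θ<0.6) ≈ 0.034. Adjusting to match 0.025 gives s ≈ 31.81.
So α = 0.76·31.81 ≈ 24.17, β = 0.24·31.81 ≈ 7.63.

α ≈ 24.17, β ≈ 7.63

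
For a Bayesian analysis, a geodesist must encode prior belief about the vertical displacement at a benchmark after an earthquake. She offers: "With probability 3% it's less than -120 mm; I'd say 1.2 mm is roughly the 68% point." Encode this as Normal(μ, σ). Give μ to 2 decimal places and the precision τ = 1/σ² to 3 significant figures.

μ = -22.94, τ = 0.000375

The p-quantile of Normal(μ,σ) is μ + z_p·σ, with z_{0.03} = -1.881 and z_{0.68} = 0.4677.
Eliminate σ: μ = (z₂·x₁ − z₁·x₂)/(z₂ − z₁) = (0.4677·-120 − (-1.881)·1.2)/2.348 = -22.94.
Then σ = (x₂ − x₁)/(z₂ − z₁) = (1.2 − -120)/2.348 = 51.61.
Precision τ = 1/σ² = 1/51.61² = 0.000375.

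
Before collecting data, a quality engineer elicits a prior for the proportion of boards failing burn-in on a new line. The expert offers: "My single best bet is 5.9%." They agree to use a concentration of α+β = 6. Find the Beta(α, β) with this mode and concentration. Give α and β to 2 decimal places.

α = 1.24, β = 4.76

For α,β > 1 the Beta mode is (α−1)/(α+β−2). With α+β = 6, the mode is (α−1)/4.
Set (α−1)/4 = 0.059 → α = 1 + 0.059·4 = 1.24.
β = 6 − α = 4.76.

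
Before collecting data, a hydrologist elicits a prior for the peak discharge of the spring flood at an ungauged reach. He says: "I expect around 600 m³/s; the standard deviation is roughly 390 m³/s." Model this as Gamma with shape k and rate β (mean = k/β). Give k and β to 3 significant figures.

k ≈ 2.37, β ≈ 0.00394

For Gamma(k, rate β): mean = k/β, variance = k/β², so CV = 1/√k.
CV = SD/mean = 390/600 = 0.65, hence k = 1/CV² = 2.37.
Then β = k/mean = 2.37/600 = 0.00394.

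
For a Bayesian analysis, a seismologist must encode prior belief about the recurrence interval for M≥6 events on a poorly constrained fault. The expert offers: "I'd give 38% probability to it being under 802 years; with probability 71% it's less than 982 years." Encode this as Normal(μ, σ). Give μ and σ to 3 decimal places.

μ = 866.022, σ = 209.579

The p-quantile of Normal(μ,σ) is μ + z_p·σ, with z_{0.38} = -0.3055 and z_{0.71} = 0.5534.
Eliminate σ: μ = (z₂·x₁ − z₁·x₂)/(z₂ − z₁) = (0.5534·802 − (-0.3055)·982)/0.8589 = 866.022.
Then σ = (x₂ − x₁)/(z₂ − z₁) = (982 − 802)/0.8589 = 209.579.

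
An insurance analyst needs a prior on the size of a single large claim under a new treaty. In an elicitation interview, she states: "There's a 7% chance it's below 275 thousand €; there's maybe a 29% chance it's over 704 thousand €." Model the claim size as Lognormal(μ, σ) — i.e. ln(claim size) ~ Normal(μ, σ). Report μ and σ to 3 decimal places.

If T ~ Lognormal(μ,σ) then ln T ~ Normal(μ,σ), so the p-quantile of ln T is μ + z_p·σ.
ln(275) = 5.617 and ln(704) = 6.557; z_{0.07} = -1.476, z_{0.71} = 0.5534.
σ = (6.557 − 5.617)/(0.5534 − (-1.476)) = 0.463.
μ = 5.617 − (-1.476)·0.463 = 6.300.

μ ≈ 6.300, σ ≈ 0.463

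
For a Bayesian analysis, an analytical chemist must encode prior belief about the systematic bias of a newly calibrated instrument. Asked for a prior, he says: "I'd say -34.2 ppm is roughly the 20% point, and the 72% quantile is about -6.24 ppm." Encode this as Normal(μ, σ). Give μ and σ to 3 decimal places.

For Normal(μ,σ), the p-quantile is μ + z_p·σ. Here z_{0.2} = -0.8416, z_{0.72} = 0.5828.
So -34.2 = μ − 0.8416σ and -6.24 = μ + 0.5828σ.
Subtracting: σ = (-6.24 − -34.2)/(0.5828 − (-0.8416)) = 19.628.
Then μ = -34.2 − (-0.8416)·19.628 = -17.680.

μ = -17.680, σ = 19.628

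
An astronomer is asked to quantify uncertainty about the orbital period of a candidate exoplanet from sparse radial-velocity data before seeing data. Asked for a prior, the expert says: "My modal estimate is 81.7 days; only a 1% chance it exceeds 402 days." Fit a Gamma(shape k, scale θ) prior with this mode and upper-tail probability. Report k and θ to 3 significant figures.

k ≈ 2.55, θ ≈ 52.7

Gamma(k,θ) with k>1 has mode (k−1)θ, so θ = 81.7/(k−1).
Need P(X < 402) = 0.99 with θ tied to k this way. Start at k = 2, θ = 81.7: P(X<402) ≈ 0.957.
Too low — raise k to concentrate. Iterating converges to k ≈ 2.55.
Then θ = 81.7/(2.55−1) ≈ 52.7.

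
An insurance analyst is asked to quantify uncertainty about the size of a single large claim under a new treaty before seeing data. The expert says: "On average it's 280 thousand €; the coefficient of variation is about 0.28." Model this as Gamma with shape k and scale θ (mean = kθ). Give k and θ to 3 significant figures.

k ≈ 12.8, θ ≈ 22

For Gamma(k, scale θ): mean = kθ, variance = kθ², so CV = 1/√k.
CV = 0.28, hence k = 1/CV² = 12.8.
Then θ = mean/k = 280/12.8 = 22.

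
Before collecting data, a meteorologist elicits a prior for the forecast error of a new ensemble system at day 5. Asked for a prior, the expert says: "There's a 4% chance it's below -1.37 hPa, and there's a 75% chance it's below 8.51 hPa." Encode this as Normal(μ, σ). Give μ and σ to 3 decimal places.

μ = 5.762, σ = 4.074

The p-quantile of Normal(μ,σ) is μ + z_p·σ, with z_{0.04} = -1.751 and z_{0.75} = 0.6745.
Eliminate σ: μ = (z₂·x₁ − z₁·x₂)/(z₂ − z₁) = (0.6745·-1.37 − (-1.751)·8.51)/2.425 = 5.762.
Then σ = (x₂ − x₁)/(z₂ − z₁) = (8.51 − -1.37)/2.425 = 4.074.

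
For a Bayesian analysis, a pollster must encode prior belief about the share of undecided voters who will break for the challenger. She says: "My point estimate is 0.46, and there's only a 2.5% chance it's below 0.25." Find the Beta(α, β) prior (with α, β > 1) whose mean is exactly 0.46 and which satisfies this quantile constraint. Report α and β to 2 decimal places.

With mean 0.46 fixed, write α = 0.46s, β = 0.54s where s = α+β.
Need P(θ < 0.25) = 0.025 under Beta(0.46s, 0.54s). Normal approximation: (q−m)/√(m(1−m)/s) ≈ z_{0.025} = -1.96, so s ≈ 0.46·0.54·(-1.96)²/(0.25−0.46)² = 21.6.
At s = 21.6: P(θ<0.25) ≈ 0.019. Adjusting to match 0.025 gives s ≈ 19.35.
So α = 0.46·19.35 ≈ 8.90, β = 0.54·19.35 ≈ 10.45.

α ≈ 8.90, β ≈ 10.45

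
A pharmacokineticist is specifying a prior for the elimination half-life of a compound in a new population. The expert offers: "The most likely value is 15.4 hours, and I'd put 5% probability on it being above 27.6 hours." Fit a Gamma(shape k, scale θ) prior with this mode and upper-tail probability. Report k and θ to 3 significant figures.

Gamma(k,θ) with k>1 has mode (k−1)θ, so θ = 15.4/(k−1).
Need P(X < 27.6) = 0.95 with θ tied to k this way. Start at k = 2, θ = 15.4: P(X<27.6) ≈ 0.535.
Too low — raise k to concentrate. Iterating converges to k ≈ 9.19.
Then θ = 15.4/(9.19−1) ≈ 1.88.

k ≈ 9.19, θ ≈ 1.88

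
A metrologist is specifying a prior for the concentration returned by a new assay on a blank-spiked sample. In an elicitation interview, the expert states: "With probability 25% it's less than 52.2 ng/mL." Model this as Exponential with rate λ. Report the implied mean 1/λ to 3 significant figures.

P(T < 52.2) = 1 − e^(−λ·52.2) = 0.25, so λ = −ln(1−0.25)/52.2 = −ln(0.75)/52.2 = 0.00551.
Mean = 1/λ = 181 ng/mL.

mean ≈ 181 ng/mL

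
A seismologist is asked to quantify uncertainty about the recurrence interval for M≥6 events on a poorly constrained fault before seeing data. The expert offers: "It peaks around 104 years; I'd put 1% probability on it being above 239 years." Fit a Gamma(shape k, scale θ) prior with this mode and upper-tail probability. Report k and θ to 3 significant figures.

Gamma(k,θ) with k>1 has mode (k−1)θ, so θ = 104/(k−1).
Need P(X < 239) = 0.99 with θ tied to k this way. Start at k = 2, θ = 104: P(X<239) ≈ 0.669.
Too low — raise k to concentrate. Iterating converges to k ≈ 7.9.
Then θ = 104/(7.9−1) ≈ 15.1.

k ≈ 7.9, θ ≈ 15.1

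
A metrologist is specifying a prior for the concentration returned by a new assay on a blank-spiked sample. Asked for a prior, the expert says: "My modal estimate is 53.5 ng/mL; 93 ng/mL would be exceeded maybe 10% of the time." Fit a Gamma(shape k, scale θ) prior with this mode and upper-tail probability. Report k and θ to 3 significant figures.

k ≈ 7.21, θ ≈ 8.62

Gamma(k,θ) with k>1 has mode (k−1)θ, so θ = 53.5/(k−1).
Need P(X < 93) = 0.9 with θ tied to k this way. Start at k = 2, θ = 53.5: P(X<93) ≈ 0.519.
Too low — raise k to concentrate. Iterating converges to k ≈ 7.21.
Then θ = 53.5/(7.21−1) ≈ 8.62.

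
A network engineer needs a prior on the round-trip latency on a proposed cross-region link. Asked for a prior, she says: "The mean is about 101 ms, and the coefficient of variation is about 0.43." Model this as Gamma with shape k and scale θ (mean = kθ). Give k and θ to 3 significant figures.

For Gamma(k, scale θ): mean = kθ, variance = kθ², so CV = 1/√k.
CV = 0.43, hence k = 1/CV² = 5.41.
Then θ = mean/k = 101/5.41 = 18.7.

k ≈ 5.41, θ ≈ 18.7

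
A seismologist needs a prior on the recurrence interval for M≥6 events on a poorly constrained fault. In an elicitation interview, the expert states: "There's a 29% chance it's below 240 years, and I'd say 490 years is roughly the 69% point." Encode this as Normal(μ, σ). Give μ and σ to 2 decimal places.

μ = 371.85, σ = 238.27

For Normal(μ,σ), the p-quantile is μ + z_p·σ. Here z_{0.29} = -0.5534, z_{0.69} = 0.4959.
So 240 = μ − 0.5534σ and 490 = μ + 0.4959σ.
Subtracting: σ = (490 − 240)/(0.4959 − (-0.5534)) = 238.27.
Then μ = 240 − (-0.5534)·238.27 = 371.85.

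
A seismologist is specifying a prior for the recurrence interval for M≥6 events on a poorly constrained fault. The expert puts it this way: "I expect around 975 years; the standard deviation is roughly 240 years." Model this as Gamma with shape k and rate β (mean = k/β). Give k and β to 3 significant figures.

k ≈ 16.5, β ≈ 0.0169

For Gamma(k, rate β): mean = k/β, variance = k/β², so CV = 1/√k.
CV = SD/mean = 240/975 = 0.2462, hence k = 1/CV² = 16.5.
Then β = k/mean = 16.5/975 = 0.0169.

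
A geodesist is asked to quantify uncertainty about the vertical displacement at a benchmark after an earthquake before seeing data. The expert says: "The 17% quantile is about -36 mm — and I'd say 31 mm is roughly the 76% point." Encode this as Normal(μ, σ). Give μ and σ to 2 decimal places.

For Normal(μ,σ), the p-quantile is μ + z_p·σ. Here z_{0.17} = -0.9542, z_{0.76} = 0.7063.
So -36 = μ − 0.9542σ and 31 = μ + 0.7063σ.
Subtracting: σ = (31 − -36)/(0.7063 − (-0.9542)) = 40.35.
Then μ = -36 − (-0.9542)·40.35 = 2.50.

μ = 2.50, σ = 40.35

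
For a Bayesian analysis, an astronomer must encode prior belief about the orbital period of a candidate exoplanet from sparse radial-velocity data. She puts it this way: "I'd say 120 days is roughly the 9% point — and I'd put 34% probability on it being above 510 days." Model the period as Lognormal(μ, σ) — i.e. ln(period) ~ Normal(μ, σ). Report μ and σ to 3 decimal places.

μ ≈ 5.894, σ ≈ 0.825

If T ~ Lognormal(μ,σ) then ln T ~ Normal(μ,σ), so the p-quantile of ln T is μ + z_p·σ.
ln(120) = 4.787 and ln(510) = 6.234; z_{0.09} = -1.341, z_{0.66} = 0.4125.
σ = (6.234 − 4.787)/(0.4125 − (-1.341)) = 0.825.
μ = 4.787 − (-1.341)·0.825 = 5.894.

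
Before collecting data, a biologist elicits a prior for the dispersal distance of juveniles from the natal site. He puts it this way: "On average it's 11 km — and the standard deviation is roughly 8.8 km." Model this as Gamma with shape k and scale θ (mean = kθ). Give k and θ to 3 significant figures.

For Gamma(k, scale θ): mean = kθ, variance = kθ², so CV = 1/√k.
CV = SD/mean = 8.8/11 = 0.8, hence k = 1/CV² = 1.56.
Then θ = mean/k = 11/1.56 = 7.04.

k ≈ 1.56, θ ≈ 7.04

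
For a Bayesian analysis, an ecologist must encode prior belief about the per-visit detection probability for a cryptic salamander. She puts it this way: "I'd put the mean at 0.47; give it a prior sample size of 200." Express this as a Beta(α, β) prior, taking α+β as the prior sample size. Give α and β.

α = 94, β = 106

Under the effective-sample-size interpretation, Beta(α, β) has prior mean α/(α+β) and prior sample size α+β.
So α+β = 200 and α/(α+β) = 0.47, giving α = 0.47·200 = 94 and β = 200 − 94 = 106.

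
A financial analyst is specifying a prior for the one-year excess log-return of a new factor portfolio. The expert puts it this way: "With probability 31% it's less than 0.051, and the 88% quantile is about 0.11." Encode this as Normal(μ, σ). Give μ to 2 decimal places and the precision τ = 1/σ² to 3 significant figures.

The p-quantile of Normal(μ,σ) is μ + z_p·σ, with z_{0.31} = -0.4959 and z_{0.88} = 1.175.
Eliminate σ: μ = (z₂·x₁ − z₁·x₂)/(z₂ − z₁) = (1.175·0.051 − (-0.4959)·0.11)/1.671 = 0.07.
Then σ = (x₂ − x₁)/(z₂ − z₁) = (0.11 − 0.051)/1.671 = 0.04.
Precision τ = 1/σ² = 1/0.03531² = 802.

μ = 0.07, τ = 802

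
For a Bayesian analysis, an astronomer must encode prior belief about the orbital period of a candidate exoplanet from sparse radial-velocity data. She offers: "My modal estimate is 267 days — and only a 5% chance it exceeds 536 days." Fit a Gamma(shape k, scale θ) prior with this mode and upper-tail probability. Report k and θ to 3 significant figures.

k ≈ 6.71, θ ≈ 46.8

Gamma(k,θ) with k>1 has mode (k−1)θ, so θ = 267/(k−1).
Need P(X < 536) = 0.95 with θ tied to k this way. Start at k = 2, θ = 267: P(X<536) ≈ 0.596.
Too low — raise k to concentrate. Iterating converges to k ≈ 6.71.
Then θ = 267/(6.71−1) ≈ 46.8.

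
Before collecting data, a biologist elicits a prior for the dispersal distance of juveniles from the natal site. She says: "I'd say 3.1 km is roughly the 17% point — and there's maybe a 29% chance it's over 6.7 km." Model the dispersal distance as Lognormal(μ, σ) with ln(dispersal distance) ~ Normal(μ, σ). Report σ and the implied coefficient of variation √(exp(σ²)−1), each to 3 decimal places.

σ ≈ 0.511, CV ≈ 0.547

If T ~ Lognormal(μ,σ) then ln T ~ Normal(μ,σ), so the p-quantile of ln T is μ + z_p·σ.
ln(3.1) = 1.131 and ln(6.7) = 1.902; z_{0.17} = -0.9542, z_{0.71} = 0.5534.
σ = (1.902 − 1.131)/(0.5534 − (-0.9542)) = 0.511.
μ = 1.131 − (-0.9542)·0.511 = 1.619.
CV = √(exp(σ²)−1) = √(exp(0.2614)−1) = 0.547.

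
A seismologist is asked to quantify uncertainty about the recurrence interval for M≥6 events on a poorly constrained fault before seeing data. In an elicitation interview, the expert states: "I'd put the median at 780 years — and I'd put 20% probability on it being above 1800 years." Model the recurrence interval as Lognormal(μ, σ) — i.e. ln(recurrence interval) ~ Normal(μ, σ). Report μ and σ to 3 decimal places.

μ ≈ 6.659, σ ≈ 0.994

If T ~ Lognormal(μ,σ) then ln T ~ Normal(μ,σ), so the p-quantile of ln T is μ + z_p·σ.
ln(780) = 6.659 and ln(1800) = 7.496; z_{0.5} = 0, z_{0.8} = 0.8416.
σ = (7.496 − 6.659)/(0.8416 − (0)) = 0.994.
μ = 6.659 − (0)·0.994 = 6.659.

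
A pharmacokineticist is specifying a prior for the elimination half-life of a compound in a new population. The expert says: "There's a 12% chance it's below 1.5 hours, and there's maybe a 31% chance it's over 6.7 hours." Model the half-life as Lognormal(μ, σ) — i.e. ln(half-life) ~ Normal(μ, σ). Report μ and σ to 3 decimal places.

If T ~ Lognormal(μ,σ) then ln T ~ Normal(μ,σ), so the p-quantile of ln T is μ + z_p·σ.
ln(1.5) = 0.4055 and ln(6.7) = 1.902; z_{0.12} = -1.175, z_{0.69} = 0.4959.
σ = (1.902 − 0.4055)/(0.4959 − (-1.175)) = 0.896.
μ = 0.4055 − (-1.175)·0.896 = 1.458.

μ ≈ 1.458, σ ≈ 0.896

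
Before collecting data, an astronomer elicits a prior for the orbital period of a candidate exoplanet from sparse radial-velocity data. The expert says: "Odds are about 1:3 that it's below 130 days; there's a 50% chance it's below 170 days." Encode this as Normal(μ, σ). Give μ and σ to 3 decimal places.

The p-quantile of Normal(μ,σ) is μ + z_p·σ, with z_{0.25} = -0.6745 and z_{0.5} = 0.
Eliminate σ: μ = (z₂·x₁ − z₁·x₂)/(z₂ − z₁) = (0·130 − (-0.6745)·170)/0.6745 = 170.000.
Then σ = (x₂ − x₁)/(z₂ − z₁) = (170 − 130)/0.6745 = 59.304.

μ = 170.000, σ = 59.304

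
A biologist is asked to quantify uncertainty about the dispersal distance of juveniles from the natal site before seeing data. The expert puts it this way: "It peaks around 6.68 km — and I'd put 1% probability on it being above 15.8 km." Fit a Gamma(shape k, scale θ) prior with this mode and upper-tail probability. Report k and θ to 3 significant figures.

Gamma(k,θ) with k>1 has mode (k−1)θ, so θ = 6.68/(k−1).
Need P(X < 15.8) = 0.99 with θ tied to k this way. Start at k = 2, θ = 6.68: P(X<15.8) ≈ 0.684.
Too low — raise k to concentrate. Iterating converges to k ≈ 7.41.
Then θ = 6.68/(7.41−1) ≈ 1.04.

k ≈ 7.41, θ ≈ 1.04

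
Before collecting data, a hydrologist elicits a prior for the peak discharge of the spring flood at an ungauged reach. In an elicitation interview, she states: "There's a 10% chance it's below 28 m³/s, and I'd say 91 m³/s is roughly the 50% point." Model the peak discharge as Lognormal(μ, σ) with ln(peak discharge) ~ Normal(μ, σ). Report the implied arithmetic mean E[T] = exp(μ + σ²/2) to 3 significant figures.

E[T] ≈ 139 m³/s

If T ~ Lognormal(μ,σ) then ln T ~ Normal(μ,σ), so the p-quantile of ln T is μ + z_p·σ.
ln(28) = 3.332 and ln(91) = 4.511; z_{0.1} = -1.282, z_{0.5} = 0.
σ = (4.511 − 3.332)/(0 − (-1.282)) = 0.920.
μ = 3.332 − (-1.282)·0.920 = 4.511.
E[T] = exp(μ + σ²/2) = exp(4.511 + 0.4229) = 139 m³/s.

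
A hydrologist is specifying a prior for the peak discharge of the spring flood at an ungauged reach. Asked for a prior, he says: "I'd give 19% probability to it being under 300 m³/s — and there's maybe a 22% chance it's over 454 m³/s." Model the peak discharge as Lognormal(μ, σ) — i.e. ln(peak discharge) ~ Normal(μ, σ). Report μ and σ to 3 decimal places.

μ ≈ 5.924, σ ≈ 0.251

If T ~ Lognormal(μ,σ) then ln T ~ Normal(μ,σ), so the p-quantile of ln T is μ + z_p·σ.
ln(300) = 5.704 and ln(454) = 6.118; z_{0.19} = -0.8779, z_{0.78} = 0.7722.
σ = (6.118 − 5.704)/(0.7722 − (-0.8779)) = 0.251.
μ = 5.704 − (-0.8779)·0.251 = 5.924.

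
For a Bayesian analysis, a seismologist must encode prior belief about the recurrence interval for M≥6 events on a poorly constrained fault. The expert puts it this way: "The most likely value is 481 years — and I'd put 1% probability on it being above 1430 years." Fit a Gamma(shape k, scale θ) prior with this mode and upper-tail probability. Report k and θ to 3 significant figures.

k ≈ 4.8, θ ≈ 127

Gamma(k,θ) with k>1 has mode (k−1)θ, so θ = 481/(k−1).
Need P(X < 1430) = 0.99 with θ tied to k this way. Start at k = 2, θ = 481: P(X<1430) ≈ 0.797.
Too low — raise k to concentrate. Iterating converges to k ≈ 4.8.
Then θ = 481/(4.8−1) ≈ 127.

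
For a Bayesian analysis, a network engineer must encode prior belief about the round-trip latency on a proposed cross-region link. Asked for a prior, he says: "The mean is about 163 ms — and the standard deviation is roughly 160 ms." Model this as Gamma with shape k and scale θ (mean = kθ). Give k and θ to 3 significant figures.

For Gamma(k, scale θ): mean = kθ, variance = kθ², so CV = 1/√k.
CV = SD/mean = 160/163 = 0.9816, hence k = 1/CV² = 1.04.
Then θ = mean/k = 163/1.04 = 157.

k ≈ 1.04, θ ≈ 157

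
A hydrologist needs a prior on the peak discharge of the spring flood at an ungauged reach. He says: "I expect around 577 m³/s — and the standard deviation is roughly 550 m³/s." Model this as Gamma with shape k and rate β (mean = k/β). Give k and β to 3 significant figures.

For Gamma(k, rate β): mean = k/β, variance = k/β², so CV = 1/√k.
CV = SD/mean = 550/577 = 0.9532, hence k = 1/CV² = 1.1.
Then β = k/mean = 1.1/577 = 0.00191.

k ≈ 1.1, β ≈ 0.00191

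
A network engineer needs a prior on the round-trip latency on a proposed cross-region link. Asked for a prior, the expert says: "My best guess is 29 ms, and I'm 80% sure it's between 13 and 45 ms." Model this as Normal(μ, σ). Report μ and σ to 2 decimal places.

A symmetric 80% interval runs μ ± z·σ with z = 1.282.
Half-width = 16, so σ = 16/1.282 = 12.48.
μ is the stated best guess, 29.00.

μ = 29.00, σ = 12.48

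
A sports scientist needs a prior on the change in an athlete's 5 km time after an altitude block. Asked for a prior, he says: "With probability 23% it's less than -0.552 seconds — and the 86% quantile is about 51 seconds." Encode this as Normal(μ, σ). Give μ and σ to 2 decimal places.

For Normal(μ,σ), the p-quantile is μ + z_p·σ. Here z_{0.23} = -0.7388, z_{0.86} = 1.08.
So -0.552 = μ − 0.7388σ and 51 = μ + 1.08σ.
Subtracting: σ = (51 − -0.552)/(1.08 − (-0.7388)) = 28.34.
Then μ = -0.552 − (-0.7388)·28.34 = 20.39.

μ = 20.39, σ = 28.34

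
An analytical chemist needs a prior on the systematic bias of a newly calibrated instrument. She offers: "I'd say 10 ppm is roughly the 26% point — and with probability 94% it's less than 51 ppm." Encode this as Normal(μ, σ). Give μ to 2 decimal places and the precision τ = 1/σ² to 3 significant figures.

μ = 22.00, τ = 0.00287

The p-quantile of Normal(μ,σ) is μ + z_p·σ, with z_{0.26} = -0.6433 and z_{0.94} = 1.555.
Eliminate σ: μ = (z₂·x₁ − z₁·x₂)/(z₂ − z₁) = (1.555·10 − (-0.6433)·51)/2.198 = 22.00.
Then σ = (x₂ − x₁)/(z₂ − z₁) = (51 − 10)/2.198 = 18.65.
Precision τ = 1/σ² = 1/18.65² = 0.00287.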